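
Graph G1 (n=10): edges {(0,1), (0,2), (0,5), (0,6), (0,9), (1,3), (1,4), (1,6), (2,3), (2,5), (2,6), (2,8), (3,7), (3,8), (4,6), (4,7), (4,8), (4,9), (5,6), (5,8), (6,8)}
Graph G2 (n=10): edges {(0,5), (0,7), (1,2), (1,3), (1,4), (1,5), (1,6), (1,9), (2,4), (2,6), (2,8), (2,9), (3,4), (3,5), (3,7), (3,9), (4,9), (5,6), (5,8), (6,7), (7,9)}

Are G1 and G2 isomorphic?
Yes, isomorphic

The graphs are isomorphic.
One valid mapping φ: V(G1) → V(G2): 0→2, 1→6, 2→9, 3→7, 4→5, 5→4, 6→1, 7→0, 8→3, 9→8

Verify φ preserves adjacency — for each edge of G1, its image is an edge of G2:
  (0,1) → (φ(0),φ(1)) = (2,6) ∈ E(G2) ✓
  (0,2) → (φ(0),φ(2)) = (2,9) ∈ E(G2) ✓
  (0,5) → (φ(0),φ(5)) = (2,4) ∈ E(G2) ✓
  (0,6) → (φ(0),φ(6)) = (1,2) ∈ E(G2) ✓
  (0,9) → (φ(0),φ(9)) = (2,8) ∈ E(G2) ✓
  (1,3) → (φ(1),φ(3)) = (6,7) ∈ E(G2) ✓
  (1,4) → (φ(1),φ(4)) = (5,6) ∈ E(G2) ✓
  (1,6) → (φ(1),φ(6)) = (1,6) ∈ E(G2) ✓
  (2,3) → (φ(2),φ(3)) = (7,9) ∈ E(G2) ✓
  (2,5) → (φ(2),φ(5)) = (4,9) ∈ E(G2) ✓
  (2,6) → (φ(2),φ(6)) = (1,9) ∈ E(G2) ✓
  (2,8) → (φ(2),φ(8)) = (3,9) ∈ E(G2) ✓
  (3,7) → (φ(3),φ(7)) = (0,7) ∈ E(G2) ✓
  (3,8) → (φ(3),φ(8)) = (3,7) ∈ E(G2) ✓
  (4,6) → (φ(4),φ(6)) = (1,5) ∈ E(G2) ✓
  (4,7) → (φ(4),φ(7)) = (0,5) ∈ E(G2) ✓
  (4,8) → (φ(4),φ(8)) = (3,5) ∈ E(G2) ✓
  (4,9) → (φ(4),φ(9)) = (5,8) ∈ E(G2) ✓
  (5,6) → (φ(5),φ(6)) = (1,4) ∈ E(G2) ✓
  (5,8) → (φ(5),φ(8)) = (3,4) ∈ E(G2) ✓
  (6,8) → (φ(6),φ(8)) = (1,3) ∈ E(G2) ✓
All 21 edges of G1 map to edges of G2, and |E(G1)| = |E(G2)| = 21, so φ is a bijection on edges as well as vertices. Hence G1 ≅ G2.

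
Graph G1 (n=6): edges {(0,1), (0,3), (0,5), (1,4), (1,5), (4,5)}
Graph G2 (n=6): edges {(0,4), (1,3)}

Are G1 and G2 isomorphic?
No, not isomorphic

The graphs are NOT isomorphic.

Connected components of G1: 2 component(s) with vertex sets [[2], [0, 1, 3, 4, 5]], sizes [1, 5].
Connected components of G2: 4 component(s) with vertex sets [[2], [5], [0, 4], [1, 3]], sizes [1, 1, 2, 2].
The number of connected components (and the multiset of component sizes) is an isomorphism invariant — an isomorphism maps each component of G1 bijectively onto a component of G2. Since G1 has 2 component(s) and G2 has 4, they cannot be isomorphic.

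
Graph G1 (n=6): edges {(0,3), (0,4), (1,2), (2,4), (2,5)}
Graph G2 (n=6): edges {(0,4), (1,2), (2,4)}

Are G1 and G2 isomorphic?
No, not isomorphic

The graphs are NOT isomorphic.

Counting edges: G1 has 5 edge(s); G2 has 3 edge(s).
Edge count is an isomorphism invariant (a bijection on vertices induces a bijection on edges), so differing edge counts rule out isomorphism.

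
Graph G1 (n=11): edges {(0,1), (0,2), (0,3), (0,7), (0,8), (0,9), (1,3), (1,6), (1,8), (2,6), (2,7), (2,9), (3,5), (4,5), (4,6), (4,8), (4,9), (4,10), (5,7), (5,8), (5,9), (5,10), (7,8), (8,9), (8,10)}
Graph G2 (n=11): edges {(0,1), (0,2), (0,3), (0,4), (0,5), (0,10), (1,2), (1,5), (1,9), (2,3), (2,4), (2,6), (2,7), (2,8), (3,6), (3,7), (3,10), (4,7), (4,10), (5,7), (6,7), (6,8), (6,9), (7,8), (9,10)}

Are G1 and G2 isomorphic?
Yes, isomorphic

The graphs are isomorphic.
One valid mapping φ: V(G1) → V(G2): 0→0, 1→1, 2→10, 3→5, 4→6, 5→7, 6→9, 7→4, 8→2, 9→3, 10→8

Verify φ preserves adjacency — for each edge of G1, its image is an edge of G2:
  (0,1) → (φ(0),φ(1)) = (0,1) ∈ E(G2) ✓
  (0,2) → (φ(0),φ(2)) = (0,10) ∈ E(G2) ✓
  (0,3) → (φ(0),φ(3)) = (0,5) ∈ E(G2) ✓
  (0,7) → (φ(0),φ(7)) = (0,4) ∈ E(G2) ✓
  (0,8) → (φ(0),φ(8)) = (0,2) ∈ E(G2) ✓
  (0,9) → (φ(0),φ(9)) = (0,3) ∈ E(G2) ✓
  (1,3) → (φ(1),φ(3)) = (1,5) ∈ E(G2) ✓
  (1,6) → (φ(1),φ(6)) = (1,9) ∈ E(G2) ✓
  (1,8) → (φ(1),φ(8)) = (1,2) ∈ E(G2) ✓
  (2,6) → (φ(2),φ(6)) = (9,10) ∈ E(G2) ✓
  (2,7) → (φ(2),φ(7)) = (4,10) ∈ E(G2) ✓
  (2,9) → (φ(2),φ(9)) = (3,10) ∈ E(G2) ✓
  (3,5) → (φ(3),φ(5)) = (5,7) ∈ E(G2) ✓
  (4,5) → (φ(4),φ(5)) = (6,7) ∈ E(G2) ✓
  (4,6) → (φ(4),φ(6)) = (6,9) ∈ E(G2) ✓
  (4,8) → (φ(4),φ(8)) = (2,6) ∈ E(G2) ✓
  (4,9) → (φ(4),φ(9)) = (3,6) ∈ E(G2) ✓
  (4,10) → (φ(4),φ(10)) = (6,8) ∈ E(G2) ✓
  (5,7) → (φ(5),φ(7)) = (4,7) ∈ E(G2) ✓
  (5,8) → (φ(5),φ(8)) = (2,7) ∈ E(G2) ✓
  (5,9) → (φ(5),φ(9)) = (3,7) ∈ E(G2) ✓
  (5,10) → (φ(5),φ(10)) = (7,8) ∈ E(G2) ✓
  (7,8) → (φ(7),φ(8)) = (2,4) ∈ E(G2) ✓
  (8,9) → (φ(8),φ(9)) = (2,3) ∈ E(G2) ✓
  (8,10) → (φ(8),φ(10)) = (2,8) ∈ E(G2) ✓
All 25 edges of G1 map to edges of G2, and |E(G1)| = |E(G2)| = 25, so φ is a bijection on edges as well as vertices. Hence G1 ≅ G2.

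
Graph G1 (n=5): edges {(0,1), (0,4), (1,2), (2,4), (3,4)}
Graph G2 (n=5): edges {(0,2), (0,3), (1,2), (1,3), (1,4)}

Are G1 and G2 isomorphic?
Yes, isomorphic

The graphs are isomorphic.
One valid mapping φ: V(G1) → V(G2): 0→2, 1→0, 2→3, 3→4, 4→1

Verify φ preserves adjacency — for each edge of G1, its image is an edge of G2:
  (0,1) → (φ(0),φ(1)) = (0,2) ∈ E(G2) ✓
  (0,4) → (φ(0),φ(4)) = (1,2) ∈ E(G2) ✓
  (1,2) → (φ(1),φ(2)) = (0,3) ∈ E(G2) ✓
  (2,4) → (φ(2),φ(4)) = (1,3) ∈ E(G2) ✓
  (3,4) → (φ(3),φ(4)) = (1,4) ∈ E(G2) ✓
All 5 edges of G1 map to edges of G2, and |E(G1)| = |E(G2)| = 5, so φ is a bijection on edges as well as vertices. Hence G1 ≅ G2.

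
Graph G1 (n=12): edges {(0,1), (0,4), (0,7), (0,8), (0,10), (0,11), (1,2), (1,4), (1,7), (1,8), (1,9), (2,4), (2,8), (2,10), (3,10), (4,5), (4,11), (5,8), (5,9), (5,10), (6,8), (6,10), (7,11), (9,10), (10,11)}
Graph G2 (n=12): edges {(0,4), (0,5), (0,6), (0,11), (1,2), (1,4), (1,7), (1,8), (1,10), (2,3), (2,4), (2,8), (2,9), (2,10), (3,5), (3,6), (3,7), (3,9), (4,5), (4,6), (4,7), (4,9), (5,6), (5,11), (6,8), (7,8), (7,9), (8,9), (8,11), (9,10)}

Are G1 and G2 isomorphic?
No, not isomorphic

The graphs are NOT isomorphic.

Degrees in G1: deg(0)=6, deg(1)=6, deg(2)=4, deg(3)=1, deg(4)=5, deg(5)=4, deg(6)=2, deg(7)=3, deg(8)=5, deg(9)=3, deg(10)=7, deg(11)=4.
Sorted degree sequence of G1: [7, 6, 6, 5, 5, 4, 4, 4, 3, 3, 2, 1].
Degrees in G2: deg(0)=4, deg(1)=5, deg(2)=6, deg(3)=5, deg(4)=7, deg(5)=5, deg(6)=5, deg(7)=5, deg(8)=6, deg(9)=6, deg(10)=3, deg(11)=3.
Sorted degree sequence of G2: [7, 6, 6, 6, 5, 5, 5, 5, 5, 4, 3, 3].
The (sorted) degree sequence is an isomorphism invariant, so since G1 and G2 have different degree sequences they cannot be isomorphic.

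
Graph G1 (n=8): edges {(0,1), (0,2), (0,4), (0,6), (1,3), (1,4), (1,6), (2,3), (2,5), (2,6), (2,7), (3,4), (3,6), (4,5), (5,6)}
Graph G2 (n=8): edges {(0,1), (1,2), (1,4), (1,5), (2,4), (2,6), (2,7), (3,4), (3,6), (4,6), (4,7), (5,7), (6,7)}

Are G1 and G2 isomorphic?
No, not isomorphic

The graphs are NOT isomorphic.

Degrees in G1: deg(0)=4, deg(1)=4, deg(2)=5, deg(3)=4, deg(4)=4, deg(5)=3, deg(6)=5, deg(7)=1.
Sorted degree sequence of G1: [5, 5, 4, 4, 4, 4, 3, 1].
Degrees in G2: deg(0)=1, deg(1)=4, deg(2)=4, deg(3)=2, deg(4)=5, deg(5)=2, deg(6)=4, deg(7)=4.
Sorted degree sequence of G2: [5, 4, 4, 4, 4, 2, 2, 1].
The (sorted) degree sequence is an isomorphism invariant, so since G1 and G2 have different degree sequences they cannot be isomorphic.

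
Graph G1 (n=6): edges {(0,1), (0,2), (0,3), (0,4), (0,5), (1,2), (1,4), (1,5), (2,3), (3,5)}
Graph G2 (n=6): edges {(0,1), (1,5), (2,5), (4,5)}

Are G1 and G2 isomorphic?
No, not isomorphic

The graphs are NOT isomorphic.

Connected components of G1: 1 component(s) with vertex sets [[0, 1, 2, 3, 4, 5]], sizes [6].
Connected components of G2: 2 component(s) with vertex sets [[3], [0, 1, 2, 4, 5]], sizes [1, 5].
The number of connected components (and the multiset of component sizes) is an isomorphism invariant — an isomorphism maps each component of G1 bijectively onto a component of G2. Since G1 has 1 component(s) and G2 has 2, they cannot be isomorphic.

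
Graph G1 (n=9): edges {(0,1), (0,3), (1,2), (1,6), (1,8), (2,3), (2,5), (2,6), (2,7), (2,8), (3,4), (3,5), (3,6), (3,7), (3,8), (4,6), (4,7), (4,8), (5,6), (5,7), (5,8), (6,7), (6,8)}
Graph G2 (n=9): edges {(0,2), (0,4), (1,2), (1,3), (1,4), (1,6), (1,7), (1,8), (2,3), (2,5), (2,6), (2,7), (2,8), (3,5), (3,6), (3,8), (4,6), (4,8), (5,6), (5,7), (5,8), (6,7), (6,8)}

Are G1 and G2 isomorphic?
Yes, isomorphic

The graphs are isomorphic.
One valid mapping φ: V(G1) → V(G2): 0→0, 1→4, 2→8, 3→2, 4→7, 5→3, 6→6, 7→5, 8→1

Verify φ preserves adjacency — for each edge of G1, its image is an edge of G2:
  (0,1) → (φ(0),φ(1)) = (0,4) ∈ E(G2) ✓
  (0,3) → (φ(0),φ(3)) = (0,2) ∈ E(G2) ✓
  (1,2) → (φ(1),φ(2)) = (4,8) ∈ E(G2) ✓
  (1,6) → (φ(1),φ(6)) = (4,6) ∈ E(G2) ✓
  (1,8) → (φ(1),φ(8)) = (1,4) ∈ E(G2) ✓
  (2,3) → (φ(2),φ(3)) = (2,8) ∈ E(G2) ✓
  (2,5) → (φ(2),φ(5)) = (3,8) ∈ E(G2) ✓
  (2,6) → (φ(2),φ(6)) = (6,8) ∈ E(G2) ✓
  (2,7) → (φ(2),φ(7)) = (5,8) ∈ E(G2) ✓
  (2,8) → (φ(2),φ(8)) = (1,8) ∈ E(G2) ✓
  (3,4) → (φ(3),φ(4)) = (2,7) ∈ E(G2) ✓
  (3,5) → (φ(3),φ(5)) = (2,3) ∈ E(G2) ✓
  (3,6) → (φ(3),φ(6)) = (2,6) ∈ E(G2) ✓
  (3,7) → (φ(3),φ(7)) = (2,5) ∈ E(G2) ✓
  (3,8) → (φ(3),φ(8)) = (1,2) ∈ E(G2) ✓
  (4,6) → (φ(4),φ(6)) = (6,7) ∈ E(G2) ✓
  (4,7) → (φ(4),φ(7)) = (5,7) ∈ E(G2) ✓
  (4,8) → (φ(4),φ(8)) = (1,7) ∈ E(G2) ✓
  (5,6) → (φ(5),φ(6)) = (3,6) ∈ E(G2) ✓
  (5,7) → (φ(5),φ(7)) = (3,5) ∈ E(G2) ✓
  (5,8) → (φ(5),φ(8)) = (1,3) ∈ E(G2) ✓
  (6,7) → (φ(6),φ(7)) = (5,6) ∈ E(G2) ✓
  (6,8) → (φ(6),φ(8)) = (1,6) ∈ E(G2) ✓
All 23 edges of G1 map to edges of G2, and |E(G1)| = |E(G2)| = 23, so φ is a bijection on edges as well as vertices. Hence G1 ≅ G2.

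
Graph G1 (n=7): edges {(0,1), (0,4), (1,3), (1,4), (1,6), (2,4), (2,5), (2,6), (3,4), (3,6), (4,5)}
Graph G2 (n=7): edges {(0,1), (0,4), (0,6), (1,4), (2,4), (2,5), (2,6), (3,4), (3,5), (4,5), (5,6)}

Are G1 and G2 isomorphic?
Yes, isomorphic

The graphs are isomorphic.
One valid mapping φ: V(G1) → V(G2): 0→3, 1→5, 2→0, 3→2, 4→4, 5→1, 6→6

Verify φ preserves adjacency — for each edge of G1, its image is an edge of G2:
  (0,1) → (φ(0),φ(1)) = (3,5) ∈ E(G2) ✓
  (0,4) → (φ(0),φ(4)) = (3,4) ∈ E(G2) ✓
  (1,3) → (φ(1),φ(3)) = (2,5) ∈ E(G2) ✓
  (1,4) → (φ(1),φ(4)) = (4,5) ∈ E(G2) ✓
  (1,6) → (φ(1),φ(6)) = (5,6) ∈ E(G2) ✓
  (2,4) → (φ(2),φ(4)) = (0,4) ∈ E(G2) ✓
  (2,5) → (φ(2),φ(5)) = (0,1) ∈ E(G2) ✓
  (2,6) → (φ(2),φ(6)) = (0,6) ∈ E(G2) ✓
  (3,4) → (φ(3),φ(4)) = (2,4) ∈ E(G2) ✓
  (3,6) → (φ(3),φ(6)) = (2,6) ∈ E(G2) ✓
  (4,5) → (φ(4),φ(5)) = (1,4) ∈ E(G2) ✓
All 11 edges of G1 map to edges of G2, and |E(G1)| = |E(G2)| = 11, so φ is a bijection on edges as well as vertices. Hence G1 ≅ G2.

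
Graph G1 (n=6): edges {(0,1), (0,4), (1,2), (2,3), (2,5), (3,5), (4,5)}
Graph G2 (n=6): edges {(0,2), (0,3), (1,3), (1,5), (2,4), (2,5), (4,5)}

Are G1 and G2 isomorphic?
Yes, isomorphic

The graphs are isomorphic.
One valid mapping φ: V(G1) → V(G2): 0→3, 1→0, 2→2, 3→4, 4→1, 5→5

Verify φ preserves adjacency — for each edge of G1, its image is an edge of G2:
  (0,1) → (φ(0),φ(1)) = (0,3) ∈ E(G2) ✓
  (0,4) → (φ(0),φ(4)) = (1,3) ∈ E(G2) ✓
  (1,2) → (φ(1),φ(2)) = (0,2) ∈ E(G2) ✓
  (2,3) → (φ(2),φ(3)) = (2,4) ∈ E(G2) ✓
  (2,5) → (φ(2),φ(5)) = (2,5) ∈ E(G2) ✓
  (3,5) → (φ(3),φ(5)) = (4,5) ∈ E(G2) ✓
  (4,5) → (φ(4),φ(5)) = (1,5) ∈ E(G2) ✓
All 7 edges of G1 map to edges of G2, and |E(G1)| = |E(G2)| = 7, so φ is a bijection on edges as well as vertices. Hence G1 ≅ G2.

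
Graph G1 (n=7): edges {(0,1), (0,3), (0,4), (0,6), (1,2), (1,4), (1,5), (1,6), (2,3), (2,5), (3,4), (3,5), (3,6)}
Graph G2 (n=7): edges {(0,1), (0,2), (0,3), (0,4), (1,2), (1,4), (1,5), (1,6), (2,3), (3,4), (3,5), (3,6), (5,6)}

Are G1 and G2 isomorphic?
Yes, isomorphic

The graphs are isomorphic.
One valid mapping φ: V(G1) → V(G2): 0→0, 1→1, 2→5, 3→3, 4→2, 5→6, 6→4

Verify φ preserves adjacency — for each edge of G1, its image is an edge of G2:
  (0,1) → (φ(0),φ(1)) = (0,1) ∈ E(G2) ✓
  (0,3) → (φ(0),φ(3)) = (0,3) ∈ E(G2) ✓
  (0,4) → (φ(0),φ(4)) = (0,2) ∈ E(G2) ✓
  (0,6) → (φ(0),φ(6)) = (0,4) ∈ E(G2) ✓
  (1,2) → (φ(1),φ(2)) = (1,5) ∈ E(G2) ✓
  (1,4) → (φ(1),φ(4)) = (1,2) ∈ E(G2) ✓
  (1,5) → (φ(1),φ(5)) = (1,6) ∈ E(G2) ✓
  (1,6) → (φ(1),φ(6)) = (1,4) ∈ E(G2) ✓
  (2,3) → (φ(2),φ(3)) = (3,5) ∈ E(G2) ✓
  (2,5) → (φ(2),φ(5)) = (5,6) ∈ E(G2) ✓
  (3,4) → (φ(3),φ(4)) = (2,3) ∈ E(G2) ✓
  (3,5) → (φ(3),φ(5)) = (3,6) ∈ E(G2) ✓
  (3,6) → (φ(3),φ(6)) = (3,4) ∈ E(G2) ✓
All 13 edges of G1 map to edges of G2, and |E(G1)| = |E(G2)| = 13, so φ is a bijection on edges as well as vertices. Hence G1 ≅ G2.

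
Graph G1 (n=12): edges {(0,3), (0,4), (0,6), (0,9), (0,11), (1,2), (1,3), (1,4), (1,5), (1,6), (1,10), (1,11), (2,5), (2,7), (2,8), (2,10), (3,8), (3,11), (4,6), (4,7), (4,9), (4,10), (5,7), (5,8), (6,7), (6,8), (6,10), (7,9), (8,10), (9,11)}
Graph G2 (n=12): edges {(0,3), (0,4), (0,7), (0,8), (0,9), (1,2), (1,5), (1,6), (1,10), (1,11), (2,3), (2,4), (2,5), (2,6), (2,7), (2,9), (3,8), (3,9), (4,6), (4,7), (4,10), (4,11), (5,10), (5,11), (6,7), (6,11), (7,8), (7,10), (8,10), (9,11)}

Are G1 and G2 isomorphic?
Yes, isomorphic

The graphs are isomorphic.
One valid mapping φ: V(G1) → V(G2): 0→0, 1→2, 2→1, 3→9, 4→7, 5→5, 6→4, 7→10, 8→11, 9→8, 10→6, 11→3

Verify φ preserves adjacency — for each edge of G1, its image is an edge of G2:
  (0,3) → (φ(0),φ(3)) = (0,9) ∈ E(G2) ✓
  (0,4) → (φ(0),φ(4)) = (0,7) ∈ E(G2) ✓
  (0,6) → (φ(0),φ(6)) = (0,4) ∈ E(G2) ✓
  (0,9) → (φ(0),φ(9)) = (0,8) ∈ E(G2) ✓
  (0,11) → (φ(0),φ(11)) = (0,3) ∈ E(G2) ✓
  (1,2) → (φ(1),φ(2)) = (1,2) ∈ E(G2) ✓
  (1,3) → (φ(1),φ(3)) = (2,9) ∈ E(G2) ✓
  (1,4) → (φ(1),φ(4)) = (2,7) ∈ E(G2) ✓
  (1,5) → (φ(1),φ(5)) = (2,5) ∈ E(G2) ✓
  (1,6) → (φ(1),φ(6)) = (2,4) ∈ E(G2) ✓
  (1,10) → (φ(1),φ(10)) = (2,6) ∈ E(G2) ✓
  (1,11) → (φ(1),φ(11)) = (2,3) ∈ E(G2) ✓
  (2,5) → (φ(2),φ(5)) = (1,5) ∈ E(G2) ✓
  (2,7) → (φ(2),φ(7)) = (1,10) ∈ E(G2) ✓
  (2,8) → (φ(2),φ(8)) = (1,11) ∈ E(G2) ✓
  (2,10) → (φ(2),φ(10)) = (1,6) ∈ E(G2) ✓
  (3,8) → (φ(3),φ(8)) = (9,11) ∈ E(G2) ✓
  (3,11) → (φ(3),φ(11)) = (3,9) ∈ E(G2) ✓
  (4,6) → (φ(4),φ(6)) = (4,7) ∈ E(G2) ✓
  (4,7) → (φ(4),φ(7)) = (7,10) ∈ E(G2) ✓
  (4,9) → (φ(4),φ(9)) = (7,8) ∈ E(G2) ✓
  (4,10) → (φ(4),φ(10)) = (6,7) ∈ E(G2) ✓
  (5,7) → (φ(5),φ(7)) = (5,10) ∈ E(G2) ✓
  (5,8) → (φ(5),φ(8)) = (5,11) ∈ E(G2) ✓
  (6,7) → (φ(6),φ(7)) = (4,10) ∈ E(G2) ✓
  (6,8) → (φ(6),φ(8)) = (4,11) ∈ E(G2) ✓
  (6,10) → (φ(6),φ(10)) = (4,6) ∈ E(G2) ✓
  (7,9) → (φ(7),φ(9)) = (8,10) ∈ E(G2) ✓
  (8,10) → (φ(8),φ(10)) = (6,11) ∈ E(G2) ✓
  (9,11) → (φ(9),φ(11)) = (3,8) ∈ E(G2) ✓
All 30 edges of G1 map to edges of G2, and |E(G1)| = |E(G2)| = 30, so φ is a bijection on edges as well as vertices. Hence G1 ≅ G2.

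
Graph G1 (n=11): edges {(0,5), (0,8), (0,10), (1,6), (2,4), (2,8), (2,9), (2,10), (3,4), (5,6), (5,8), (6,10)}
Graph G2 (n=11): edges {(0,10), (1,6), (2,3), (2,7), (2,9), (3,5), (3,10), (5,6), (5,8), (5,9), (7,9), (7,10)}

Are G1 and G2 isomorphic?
Yes, isomorphic

The graphs are isomorphic.
One valid mapping φ: V(G1) → V(G2): 0→2, 1→0, 2→5, 3→1, 4→6, 5→7, 6→10, 7→4, 8→9, 9→8, 10→3

Verify φ preserves adjacency — for each edge of G1, its image is an edge of G2:
  (0,5) → (φ(0),φ(5)) = (2,7) ∈ E(G2) ✓
  (0,8) → (φ(0),φ(8)) = (2,9) ∈ E(G2) ✓
  (0,10) → (φ(0),φ(10)) = (2,3) ∈ E(G2) ✓
  (1,6) → (φ(1),φ(6)) = (0,10) ∈ E(G2) ✓
  (2,4) → (φ(2),φ(4)) = (5,6) ∈ E(G2) ✓
  (2,8) → (φ(2),φ(8)) = (5,9) ∈ E(G2) ✓
  (2,9) → (φ(2),φ(9)) = (5,8) ∈ E(G2) ✓
  (2,10) → (φ(2),φ(10)) = (3,5) ∈ E(G2) ✓
  (3,4) → (φ(3),φ(4)) = (1,6) ∈ E(G2) ✓
  (5,6) → (φ(5),φ(6)) = (7,10) ∈ E(G2) ✓
  (5,8) → (φ(5),φ(8)) = (7,9) ∈ E(G2) ✓
  (6,10) → (φ(6),φ(10)) = (3,10) ∈ E(G2) ✓
All 12 edges of G1 map to edges of G2, and |E(G1)| = |E(G2)| = 12, so φ is a bijection on edges as well as vertices. Hence G1 ≅ G2.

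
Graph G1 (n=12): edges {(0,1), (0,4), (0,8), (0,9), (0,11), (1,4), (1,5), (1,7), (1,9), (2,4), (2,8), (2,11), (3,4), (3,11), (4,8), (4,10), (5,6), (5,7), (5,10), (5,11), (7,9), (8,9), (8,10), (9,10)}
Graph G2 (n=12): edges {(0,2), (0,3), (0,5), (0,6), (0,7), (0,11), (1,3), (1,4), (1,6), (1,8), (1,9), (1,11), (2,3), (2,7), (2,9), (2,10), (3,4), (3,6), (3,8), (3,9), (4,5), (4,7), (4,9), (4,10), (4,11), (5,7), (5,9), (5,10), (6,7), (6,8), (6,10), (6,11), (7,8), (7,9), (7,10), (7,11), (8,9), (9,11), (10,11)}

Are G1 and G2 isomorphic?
No, not isomorphic

The graphs are NOT isomorphic.

Degrees in G1: deg(0)=5, deg(1)=5, deg(2)=3, deg(3)=2, deg(4)=6, deg(5)=5, deg(6)=1, deg(7)=3, deg(8)=5, deg(9)=5, deg(10)=4, deg(11)=4.
Sorted degree sequence of G1: [6, 5, 5, 5, 5, 5, 4, 4, 3, 3, 2, 1].
Degrees in G2: deg(0)=6, deg(1)=6, deg(2)=5, deg(3)=7, deg(4)=7, deg(5)=5, deg(6)=7, deg(7)=9, deg(8)=5, deg(9)=8, deg(10)=6, deg(11)=7.
Sorted degree sequence of G2: [9, 8, 7, 7, 7, 7, 6, 6, 6, 5, 5, 5].
The (sorted) degree sequence is an isomorphism invariant, so since G1 and G2 have different degree sequences they cannot be isomorphic.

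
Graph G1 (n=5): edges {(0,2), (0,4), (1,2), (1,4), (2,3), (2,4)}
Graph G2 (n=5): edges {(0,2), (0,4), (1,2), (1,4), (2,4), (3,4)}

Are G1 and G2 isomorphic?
Yes, isomorphic

The graphs are isomorphic.
One valid mapping φ: V(G1) → V(G2): 0→0, 1→1, 2→4, 3→3, 4→2

Verify φ preserves adjacency — for each edge of G1, its image is an edge of G2:
  (0,2) → (φ(0),φ(2)) = (0,4) ∈ E(G2) ✓
  (0,4) → (φ(0),φ(4)) = (0,2) ∈ E(G2) ✓
  (1,2) → (φ(1),φ(2)) = (1,4) ∈ E(G2) ✓
  (1,4) → (φ(1),φ(4)) = (1,2) ∈ E(G2) ✓
  (2,3) → (φ(2),φ(3)) = (3,4) ∈ E(G2) ✓
  (2,4) → (φ(2),φ(4)) = (2,4) ∈ E(G2) ✓
All 6 edges of G1 map to edges of G2, and |E(G1)| = |E(G2)| = 6, so φ is a bijection on edges as well as vertices. Hence G1 ≅ G2.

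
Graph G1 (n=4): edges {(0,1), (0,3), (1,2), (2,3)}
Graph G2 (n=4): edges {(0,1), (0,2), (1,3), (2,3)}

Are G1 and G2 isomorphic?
Yes, isomorphic

The graphs are isomorphic.
One valid mapping φ: V(G1) → V(G2): 0→3, 1→2, 2→0, 3→1

Verify φ preserves adjacency — for each edge of G1, its image is an edge of G2:
  (0,1) → (φ(0),φ(1)) = (2,3) ∈ E(G2) ✓
  (0,3) → (φ(0),φ(3)) = (1,3) ∈ E(G2) ✓
  (1,2) → (φ(1),φ(2)) = (0,2) ∈ E(G2) ✓
  (2,3) → (φ(2),φ(3)) = (0,1) ∈ E(G2) ✓
All 4 edges of G1 map to edges of G2, and |E(G1)| = |E(G2)| = 4, so φ is a bijection on edges as well as vertices. Hence G1 ≅ G2.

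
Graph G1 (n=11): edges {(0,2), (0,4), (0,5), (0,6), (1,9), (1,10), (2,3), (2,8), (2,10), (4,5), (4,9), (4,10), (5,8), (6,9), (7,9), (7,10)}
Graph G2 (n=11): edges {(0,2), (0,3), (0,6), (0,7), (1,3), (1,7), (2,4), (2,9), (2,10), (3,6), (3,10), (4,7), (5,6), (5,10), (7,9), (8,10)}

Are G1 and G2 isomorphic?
Yes, isomorphic

The graphs are isomorphic.
One valid mapping φ: V(G1) → V(G2): 0→3, 1→4, 2→10, 3→8, 4→0, 5→6, 6→1, 7→9, 8→5, 9→7, 10→2

Verify φ preserves adjacency — for each edge of G1, its image is an edge of G2:
  (0,2) → (φ(0),φ(2)) = (3,10) ∈ E(G2) ✓
  (0,4) → (φ(0),φ(4)) = (0,3) ∈ E(G2) ✓
  (0,5) → (φ(0),φ(5)) = (3,6) ∈ E(G2) ✓
  (0,6) → (φ(0),φ(6)) = (1,3) ∈ E(G2) ✓
  (1,9) → (φ(1),φ(9)) = (4,7) ∈ E(G2) ✓
  (1,10) → (φ(1),φ(10)) = (2,4) ∈ E(G2) ✓
  (2,3) → (φ(2),φ(3)) = (8,10) ∈ E(G2) ✓
  (2,8) → (φ(2),φ(8)) = (5,10) ∈ E(G2) ✓
  (2,10) → (φ(2),φ(10)) = (2,10) ∈ E(G2) ✓
  (4,5) → (φ(4),φ(5)) = (0,6) ∈ E(G2) ✓
  (4,9) → (φ(4),φ(9)) = (0,7) ∈ E(G2) ✓
  (4,10) → (φ(4),φ(10)) = (0,2) ∈ E(G2) ✓
  (5,8) → (φ(5),φ(8)) = (5,6) ∈ E(G2) ✓
  (6,9) → (φ(6),φ(9)) = (1,7) ∈ E(G2) ✓
  (7,9) → (φ(7),φ(9)) = (7,9) ∈ E(G2) ✓
  (7,10) → (φ(7),φ(10)) = (2,9) ∈ E(G2) ✓
All 16 edges of G1 map to edges of G2, and |E(G1)| = |E(G2)| = 16, so φ is a bijection on edges as well as vertices. Hence G1 ≅ G2.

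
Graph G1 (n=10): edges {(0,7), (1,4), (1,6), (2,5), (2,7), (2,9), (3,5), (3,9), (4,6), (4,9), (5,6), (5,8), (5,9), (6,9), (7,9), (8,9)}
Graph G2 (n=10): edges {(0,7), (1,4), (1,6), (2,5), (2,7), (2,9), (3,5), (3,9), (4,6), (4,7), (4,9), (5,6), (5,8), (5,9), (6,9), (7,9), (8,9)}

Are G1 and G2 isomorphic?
No, not isomorphic

The graphs are NOT isomorphic.

Counting edges: G1 has 16 edge(s); G2 has 17 edge(s).
Edge count is an isomorphism invariant (a bijection on vertices induces a bijection on edges), so differing edge counts rule out isomorphism.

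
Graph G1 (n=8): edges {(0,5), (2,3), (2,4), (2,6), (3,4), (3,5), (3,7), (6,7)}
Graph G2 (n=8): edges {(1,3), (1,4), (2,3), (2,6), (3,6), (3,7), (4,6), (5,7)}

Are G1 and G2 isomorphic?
Yes, isomorphic

The graphs are isomorphic.
One valid mapping φ: V(G1) → V(G2): 0→5, 1→0, 2→6, 3→3, 4→2, 5→7, 6→4, 7→1

Verify φ preserves adjacency — for each edge of G1, its image is an edge of G2:
  (0,5) → (φ(0),φ(5)) = (5,7) ∈ E(G2) ✓
  (2,3) → (φ(2),φ(3)) = (3,6) ∈ E(G2) ✓
  (2,4) → (φ(2),φ(4)) = (2,6) ∈ E(G2) ✓
  (2,6) → (φ(2),φ(6)) = (4,6) ∈ E(G2) ✓
  (3,4) → (φ(3),φ(4)) = (2,3) ∈ E(G2) ✓
  (3,5) → (φ(3),φ(5)) = (3,7) ∈ E(G2) ✓
  (3,7) → (φ(3),φ(7)) = (1,3) ∈ E(G2) ✓
  (6,7) → (φ(6),φ(7)) = (1,4) ∈ E(G2) ✓
All 8 edges of G1 map to edges of G2, and |E(G1)| = |E(G2)| = 8, so φ is a bijection on edges as well as vertices. Hence G1 ≅ G2.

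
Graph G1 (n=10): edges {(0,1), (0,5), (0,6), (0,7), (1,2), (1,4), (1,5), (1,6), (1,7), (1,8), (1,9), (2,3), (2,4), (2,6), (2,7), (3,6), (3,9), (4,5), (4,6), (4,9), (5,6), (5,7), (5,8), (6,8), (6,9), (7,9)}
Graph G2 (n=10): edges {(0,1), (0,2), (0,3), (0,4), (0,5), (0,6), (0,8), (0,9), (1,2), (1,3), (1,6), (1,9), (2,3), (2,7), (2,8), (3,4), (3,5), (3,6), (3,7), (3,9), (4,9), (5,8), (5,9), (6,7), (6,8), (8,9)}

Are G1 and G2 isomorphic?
Yes, isomorphic

The graphs are isomorphic.
One valid mapping φ: V(G1) → V(G2): 0→5, 1→0, 2→6, 3→7, 4→1, 5→9, 6→3, 7→8, 8→4, 9→2

Verify φ preserves adjacency — for each edge of G1, its image is an edge of G2:
  (0,1) → (φ(0),φ(1)) = (0,5) ∈ E(G2) ✓
  (0,5) → (φ(0),φ(5)) = (5,9) ∈ E(G2) ✓
  (0,6) → (φ(0),φ(6)) = (3,5) ∈ E(G2) ✓
  (0,7) → (φ(0),φ(7)) = (5,8) ∈ E(G2) ✓
  (1,2) → (φ(1),φ(2)) = (0,6) ∈ E(G2) ✓
  (1,4) → (φ(1),φ(4)) = (0,1) ∈ E(G2) ✓
  (1,5) → (φ(1),φ(5)) = (0,9) ∈ E(G2) ✓
  (1,6) → (φ(1),φ(6)) = (0,3) ∈ E(G2) ✓
  (1,7) → (φ(1),φ(7)) = (0,8) ∈ E(G2) ✓
  (1,8) → (φ(1),φ(8)) = (0,4) ∈ E(G2) ✓
  (1,9) → (φ(1),φ(9)) = (0,2) ∈ E(G2) ✓
  (2,3) → (φ(2),φ(3)) = (6,7) ∈ E(G2) ✓
  (2,4) → (φ(2),φ(4)) = (1,6) ∈ E(G2) ✓
  (2,6) → (φ(2),φ(6)) = (3,6) ∈ E(G2) ✓
  (2,7) → (φ(2),φ(7)) = (6,8) ∈ E(G2) ✓
  (3,6) → (φ(3),φ(6)) = (3,7) ∈ E(G2) ✓
  (3,9) → (φ(3),φ(9)) = (2,7) ∈ E(G2) ✓
  (4,5) → (φ(4),φ(5)) = (1,9) ∈ E(G2) ✓
  (4,6) → (φ(4),φ(6)) = (1,3) ∈ E(G2) ✓
  (4,9) → (φ(4),φ(9)) = (1,2) ∈ E(G2) ✓
  (5,6) → (φ(5),φ(6)) = (3,9) ∈ E(G2) ✓
  (5,7) → (φ(5),φ(7)) = (8,9) ∈ E(G2) ✓
  (5,8) → (φ(5),φ(8)) = (4,9) ∈ E(G2) ✓
  (6,8) → (φ(6),φ(8)) = (3,4) ∈ E(G2) ✓
  (6,9) → (φ(6),φ(9)) = (2,3) ∈ E(G2) ✓
  (7,9) → (φ(7),φ(9)) = (2,8) ∈ E(G2) ✓
All 26 edges of G1 map to edges of G2, and |E(G1)| = |E(G2)| = 26, so φ is a bijection on edges as well as vertices. Hence G1 ≅ G2.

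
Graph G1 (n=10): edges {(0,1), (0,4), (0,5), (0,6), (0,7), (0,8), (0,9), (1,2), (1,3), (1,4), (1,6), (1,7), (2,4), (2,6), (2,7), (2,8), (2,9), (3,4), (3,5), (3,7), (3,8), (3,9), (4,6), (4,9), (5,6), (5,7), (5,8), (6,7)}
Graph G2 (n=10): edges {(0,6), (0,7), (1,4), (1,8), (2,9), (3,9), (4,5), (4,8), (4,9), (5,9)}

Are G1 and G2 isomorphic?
No, not isomorphic

The graphs are NOT isomorphic.

Connected components of G1: 1 component(s) with vertex sets [[0, 1, 2, 3, 4, 5, 6, 7, 8, 9]], sizes [10].
Connected components of G2: 2 component(s) with vertex sets [[0, 6, 7], [1, 2, 3, 4, 5, 8, 9]], sizes [3, 7].
The number of connected components (and the multiset of component sizes) is an isomorphism invariant — an isomorphism maps each component of G1 bijectively onto a component of G2. Since G1 has 1 component(s) and G2 has 2, they cannot be isomorphic.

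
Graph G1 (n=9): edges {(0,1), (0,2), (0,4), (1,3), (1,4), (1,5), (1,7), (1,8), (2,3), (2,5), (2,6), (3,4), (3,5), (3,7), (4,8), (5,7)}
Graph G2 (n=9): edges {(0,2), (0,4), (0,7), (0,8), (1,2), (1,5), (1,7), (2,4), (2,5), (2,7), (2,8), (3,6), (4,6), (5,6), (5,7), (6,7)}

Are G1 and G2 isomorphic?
Yes, isomorphic

The graphs are isomorphic.
One valid mapping φ: V(G1) → V(G2): 0→4, 1→2, 2→6, 3→7, 4→0, 5→5, 6→3, 7→1, 8→8

Verify φ preserves adjacency — for each edge of G1, its image is an edge of G2:
  (0,1) → (φ(0),φ(1)) = (2,4) ∈ E(G2) ✓
  (0,2) → (φ(0),φ(2)) = (4,6) ∈ E(G2) ✓
  (0,4) → (φ(0),φ(4)) = (0,4) ∈ E(G2) ✓
  (1,3) → (φ(1),φ(3)) = (2,7) ∈ E(G2) ✓
  (1,4) → (φ(1),φ(4)) = (0,2) ∈ E(G2) ✓
  (1,5) → (φ(1),φ(5)) = (2,5) ∈ E(G2) ✓
  (1,7) → (φ(1),φ(7)) = (1,2) ∈ E(G2) ✓
  (1,8) → (φ(1),φ(8)) = (2,8) ∈ E(G2) ✓
  (2,3) → (φ(2),φ(3)) = (6,7) ∈ E(G2) ✓
  (2,5) → (φ(2),φ(5)) = (5,6) ∈ E(G2) ✓
  (2,6) → (φ(2),φ(6)) = (3,6) ∈ E(G2) ✓
  (3,4) → (φ(3),φ(4)) = (0,7) ∈ E(G2) ✓
  (3,5) → (φ(3),φ(5)) = (5,7) ∈ E(G2) ✓
  (3,7) → (φ(3),φ(7)) = (1,7) ∈ E(G2) ✓
  (4,8) → (φ(4),φ(8)) = (0,8) ∈ E(G2) ✓
  (5,7) → (φ(5),φ(7)) = (1,5) ∈ E(G2) ✓
All 16 edges of G1 map to edges of G2, and |E(G1)| = |E(G2)| = 16, so φ is a bijection on edges as well as vertices. Hence G1 ≅ G2.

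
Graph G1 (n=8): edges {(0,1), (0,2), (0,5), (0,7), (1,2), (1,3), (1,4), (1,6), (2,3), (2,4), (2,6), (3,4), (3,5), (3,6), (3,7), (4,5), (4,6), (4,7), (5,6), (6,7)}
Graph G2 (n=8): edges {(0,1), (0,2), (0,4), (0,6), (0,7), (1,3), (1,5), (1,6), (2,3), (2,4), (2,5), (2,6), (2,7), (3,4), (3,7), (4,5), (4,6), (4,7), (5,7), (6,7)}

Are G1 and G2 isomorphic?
Yes, isomorphic

The graphs are isomorphic.
One valid mapping φ: V(G1) → V(G2): 0→1, 1→6, 2→0, 3→2, 4→4, 5→3, 6→7, 7→5

Verify φ preserves adjacency — for each edge of G1, its image is an edge of G2:
  (0,1) → (φ(0),φ(1)) = (1,6) ∈ E(G2) ✓
  (0,2) → (φ(0),φ(2)) = (0,1) ∈ E(G2) ✓
  (0,5) → (φ(0),φ(5)) = (1,3) ∈ E(G2) ✓
  (0,7) → (φ(0),φ(7)) = (1,5) ∈ E(G2) ✓
  (1,2) → (φ(1),φ(2)) = (0,6) ∈ E(G2) ✓
  (1,3) → (φ(1),φ(3)) = (2,6) ∈ E(G2) ✓
  (1,4) → (φ(1),φ(4)) = (4,6) ∈ E(G2) ✓
  (1,6) → (φ(1),φ(6)) = (6,7) ∈ E(G2) ✓
  (2,3) → (φ(2),φ(3)) = (0,2) ∈ E(G2) ✓
  (2,4) → (φ(2),φ(4)) = (0,4) ∈ E(G2) ✓
  (2,6) → (φ(2),φ(6)) = (0,7) ∈ E(G2) ✓
  (3,4) → (φ(3),φ(4)) = (2,4) ∈ E(G2) ✓
  (3,5) → (φ(3),φ(5)) = (2,3) ∈ E(G2) ✓
  (3,6) → (φ(3),φ(6)) = (2,7) ∈ E(G2) ✓
  (3,7) → (φ(3),φ(7)) = (2,5) ∈ E(G2) ✓
  (4,5) → (φ(4),φ(5)) = (3,4) ∈ E(G2) ✓
  (4,6) → (φ(4),φ(6)) = (4,7) ∈ E(G2) ✓
  (4,7) → (φ(4),φ(7)) = (4,5) ∈ E(G2) ✓
  (5,6) → (φ(5),φ(6)) = (3,7) ∈ E(G2) ✓
  (6,7) → (φ(6),φ(7)) = (5,7) ∈ E(G2) ✓
All 20 edges of G1 map to edges of G2, and |E(G1)| = |E(G2)| = 20, so φ is a bijection on edges as well as vertices. Hence G1 ≅ G2.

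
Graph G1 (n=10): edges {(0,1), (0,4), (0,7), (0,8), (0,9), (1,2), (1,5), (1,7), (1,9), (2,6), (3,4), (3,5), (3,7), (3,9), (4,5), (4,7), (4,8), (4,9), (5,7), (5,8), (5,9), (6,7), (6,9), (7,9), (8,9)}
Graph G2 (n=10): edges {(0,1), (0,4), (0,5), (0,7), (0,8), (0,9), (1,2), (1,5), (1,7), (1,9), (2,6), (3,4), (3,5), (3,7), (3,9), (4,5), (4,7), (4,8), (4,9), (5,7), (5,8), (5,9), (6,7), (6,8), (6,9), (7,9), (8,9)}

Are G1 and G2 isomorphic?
No, not isomorphic

The graphs are NOT isomorphic.

Counting edges: G1 has 25 edge(s); G2 has 27 edge(s).
Edge count is an isomorphism invariant (a bijection on vertices induces a bijection on edges), so differing edge counts rule out isomorphism.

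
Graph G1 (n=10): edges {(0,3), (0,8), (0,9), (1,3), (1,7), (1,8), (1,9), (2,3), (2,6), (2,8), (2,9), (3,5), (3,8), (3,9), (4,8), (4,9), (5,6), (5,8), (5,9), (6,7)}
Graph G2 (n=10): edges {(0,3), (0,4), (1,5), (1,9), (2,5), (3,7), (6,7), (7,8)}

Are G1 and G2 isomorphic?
No, not isomorphic

The graphs are NOT isomorphic.

Connected components of G1: 1 component(s) with vertex sets [[0, 1, 2, 3, 4, 5, 6, 7, 8, 9]], sizes [10].
Connected components of G2: 2 component(s) with vertex sets [[1, 2, 5, 9], [0, 3, 4, 6, 7, 8]], sizes [4, 6].
The number of connected components (and the multiset of component sizes) is an isomorphism invariant — an isomorphism maps each component of G1 bijectively onto a component of G2. Since G1 has 1 component(s) and G2 has 2, they cannot be isomorphic.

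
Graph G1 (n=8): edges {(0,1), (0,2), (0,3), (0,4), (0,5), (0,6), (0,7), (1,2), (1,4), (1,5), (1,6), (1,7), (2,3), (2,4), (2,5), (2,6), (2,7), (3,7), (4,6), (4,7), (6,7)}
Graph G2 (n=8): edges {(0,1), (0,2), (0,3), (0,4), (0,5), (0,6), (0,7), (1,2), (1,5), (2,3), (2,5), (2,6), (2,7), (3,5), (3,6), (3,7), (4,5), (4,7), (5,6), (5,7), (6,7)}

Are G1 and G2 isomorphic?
Yes, isomorphic

The graphs are isomorphic.
One valid mapping φ: V(G1) → V(G2): 0→5, 1→7, 2→0, 3→1, 4→3, 5→4, 6→6, 7→2

Verify φ preserves adjacency — for each edge of G1, its image is an edge of G2:
  (0,1) → (φ(0),φ(1)) = (5,7) ∈ E(G2) ✓
  (0,2) → (φ(0),φ(2)) = (0,5) ∈ E(G2) ✓
  (0,3) → (φ(0),φ(3)) = (1,5) ∈ E(G2) ✓
  (0,4) → (φ(0),φ(4)) = (3,5) ∈ E(G2) ✓
  (0,5) → (φ(0),φ(5)) = (4,5) ∈ E(G2) ✓
  (0,6) → (φ(0),φ(6)) = (5,6) ∈ E(G2) ✓
  (0,7) → (φ(0),φ(7)) = (2,5) ∈ E(G2) ✓
  (1,2) → (φ(1),φ(2)) = (0,7) ∈ E(G2) ✓
  (1,4) → (φ(1),φ(4)) = (3,7) ∈ E(G2) ✓
  (1,5) → (φ(1),φ(5)) = (4,7) ∈ E(G2) ✓
  (1,6) → (φ(1),φ(6)) = (6,7) ∈ E(G2) ✓
  (1,7) → (φ(1),φ(7)) = (2,7) ∈ E(G2) ✓
  (2,3) → (φ(2),φ(3)) = (0,1) ∈ E(G2) ✓
  (2,4) → (φ(2),φ(4)) = (0,3) ∈ E(G2) ✓
  (2,5) → (φ(2),φ(5)) = (0,4) ∈ E(G2) ✓
  (2,6) → (φ(2),φ(6)) = (0,6) ∈ E(G2) ✓
  (2,7) → (φ(2),φ(7)) = (0,2) ∈ E(G2) ✓
  (3,7) → (φ(3),φ(7)) = (1,2) ∈ E(G2) ✓
  (4,6) → (φ(4),φ(6)) = (3,6) ∈ E(G2) ✓
  (4,7) → (φ(4),φ(7)) = (2,3) ∈ E(G2) ✓
  (6,7) → (φ(6),φ(7)) = (2,6) ∈ E(G2) ✓
All 21 edges of G1 map to edges of G2, and |E(G1)| = |E(G2)| = 21, so φ is a bijection on edges as well as vertices. Hence G1 ≅ G2.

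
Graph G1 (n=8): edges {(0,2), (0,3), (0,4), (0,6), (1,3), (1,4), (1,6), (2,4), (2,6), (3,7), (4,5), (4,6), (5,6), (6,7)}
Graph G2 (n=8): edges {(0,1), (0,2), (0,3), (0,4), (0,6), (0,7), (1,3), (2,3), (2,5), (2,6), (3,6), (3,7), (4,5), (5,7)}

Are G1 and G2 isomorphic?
Yes, isomorphic

The graphs are isomorphic.
One valid mapping φ: V(G1) → V(G2): 0→2, 1→7, 2→6, 3→5, 4→3, 5→1, 6→0, 7→4

Verify φ preserves adjacency — for each edge of G1, its image is an edge of G2:
  (0,2) → (φ(0),φ(2)) = (2,6) ∈ E(G2) ✓
  (0,3) → (φ(0),φ(3)) = (2,5) ∈ E(G2) ✓
  (0,4) → (φ(0),φ(4)) = (2,3) ∈ E(G2) ✓
  (0,6) → (φ(0),φ(6)) = (0,2) ∈ E(G2) ✓
  (1,3) → (φ(1),φ(3)) = (5,7) ∈ E(G2) ✓
  (1,4) → (φ(1),φ(4)) = (3,7) ∈ E(G2) ✓
  (1,6) → (φ(1),φ(6)) = (0,7) ∈ E(G2) ✓
  (2,4) → (φ(2),φ(4)) = (3,6) ∈ E(G2) ✓
  (2,6) → (φ(2),φ(6)) = (0,6) ∈ E(G2) ✓
  (3,7) → (φ(3),φ(7)) = (4,5) ∈ E(G2) ✓
  (4,5) → (φ(4),φ(5)) = (1,3) ∈ E(G2) ✓
  (4,6) → (φ(4),φ(6)) = (0,3) ∈ E(G2) ✓
  (5,6) → (φ(5),φ(6)) = (0,1) ∈ E(G2) ✓
  (6,7) → (φ(6),φ(7)) = (0,4) ∈ E(G2) ✓
All 14 edges of G1 map to edges of G2, and |E(G1)| = |E(G2)| = 14, so φ is a bijection on edges as well as vertices. Hence G1 ≅ G2.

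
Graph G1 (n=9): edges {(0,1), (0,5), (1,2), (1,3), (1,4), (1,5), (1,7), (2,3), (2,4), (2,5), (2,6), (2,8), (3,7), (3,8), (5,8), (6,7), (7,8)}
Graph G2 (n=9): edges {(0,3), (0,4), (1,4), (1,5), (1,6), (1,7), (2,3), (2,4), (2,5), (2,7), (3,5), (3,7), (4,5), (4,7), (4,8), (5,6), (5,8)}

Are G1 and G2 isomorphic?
Yes, isomorphic

The graphs are isomorphic.
One valid mapping φ: V(G1) → V(G2): 0→6, 1→5, 2→4, 3→2, 4→8, 5→1, 6→0, 7→3, 8→7

Verify φ preserves adjacency — for each edge of G1, its image is an edge of G2:
  (0,1) → (φ(0),φ(1)) = (5,6) ∈ E(G2) ✓
  (0,5) → (φ(0),φ(5)) = (1,6) ∈ E(G2) ✓
  (1,2) → (φ(1),φ(2)) = (4,5) ∈ E(G2) ✓
  (1,3) → (φ(1),φ(3)) = (2,5) ∈ E(G2) ✓
  (1,4) → (φ(1),φ(4)) = (5,8) ∈ E(G2) ✓
  (1,5) → (φ(1),φ(5)) = (1,5) ∈ E(G2) ✓
  (1,7) → (φ(1),φ(7)) = (3,5) ∈ E(G2) ✓
  (2,3) → (φ(2),φ(3)) = (2,4) ∈ E(G2) ✓
  (2,4) → (φ(2),φ(4)) = (4,8) ∈ E(G2) ✓
  (2,5) → (φ(2),φ(5)) = (1,4) ∈ E(G2) ✓
  (2,6) → (φ(2),φ(6)) = (0,4) ∈ E(G2) ✓
  (2,8) → (φ(2),φ(8)) = (4,7) ∈ E(G2) ✓
  (3,7) → (φ(3),φ(7)) = (2,3) ∈ E(G2) ✓
  (3,8) → (φ(3),φ(8)) = (2,7) ∈ E(G2) ✓
  (5,8) → (φ(5),φ(8)) = (1,7) ∈ E(G2) ✓
  (6,7) → (φ(6),φ(7)) = (0,3) ∈ E(G2) ✓
  (7,8) → (φ(7),φ(8)) = (3,7) ∈ E(G2) ✓
All 17 edges of G1 map to edges of G2, and |E(G1)| = |E(G2)| = 17, so φ is a bijection on edges as well as vertices. Hence G1 ≅ G2.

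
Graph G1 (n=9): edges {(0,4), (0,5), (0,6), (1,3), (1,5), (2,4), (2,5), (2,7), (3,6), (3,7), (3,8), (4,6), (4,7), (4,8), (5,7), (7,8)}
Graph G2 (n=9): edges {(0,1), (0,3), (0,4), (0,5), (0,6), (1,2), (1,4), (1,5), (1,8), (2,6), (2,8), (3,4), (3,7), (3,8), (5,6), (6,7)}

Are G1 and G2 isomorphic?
Yes, isomorphic

The graphs are isomorphic.
One valid mapping φ: V(G1) → V(G2): 0→2, 1→7, 2→5, 3→3, 4→1, 5→6, 6→8, 7→0, 8→4

Verify φ preserves adjacency — for each edge of G1, its image is an edge of G2:
  (0,4) → (φ(0),φ(4)) = (1,2) ∈ E(G2) ✓
  (0,5) → (φ(0),φ(5)) = (2,6) ∈ E(G2) ✓
  (0,6) → (φ(0),φ(6)) = (2,8) ∈ E(G2) ✓
  (1,3) → (φ(1),φ(3)) = (3,7) ∈ E(G2) ✓
  (1,5) → (φ(1),φ(5)) = (6,7) ∈ E(G2) ✓
  (2,4) → (φ(2),φ(4)) = (1,5) ∈ E(G2) ✓
  (2,5) → (φ(2),φ(5)) = (5,6) ∈ E(G2) ✓
  (2,7) → (φ(2),φ(7)) = (0,5) ∈ E(G2) ✓
  (3,6) → (φ(3),φ(6)) = (3,8) ∈ E(G2) ✓
  (3,7) → (φ(3),φ(7)) = (0,3) ∈ E(G2) ✓
  (3,8) → (φ(3),φ(8)) = (3,4) ∈ E(G2) ✓
  (4,6) → (φ(4),φ(6)) = (1,8) ∈ E(G2) ✓
  (4,7) → (φ(4),φ(7)) = (0,1) ∈ E(G2) ✓
  (4,8) → (φ(4),φ(8)) = (1,4) ∈ E(G2) ✓
  (5,7) → (φ(5),φ(7)) = (0,6) ∈ E(G2) ✓
  (7,8) → (φ(7),φ(8)) = (0,4) ∈ E(G2) ✓
All 16 edges of G1 map to edges of G2, and |E(G1)| = |E(G2)| = 16, so φ is a bijection on edges as well as vertices. Hence G1 ≅ G2.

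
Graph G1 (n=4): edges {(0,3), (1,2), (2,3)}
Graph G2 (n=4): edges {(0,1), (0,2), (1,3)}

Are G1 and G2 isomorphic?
Yes, isomorphic

The graphs are isomorphic.
One valid mapping φ: V(G1) → V(G2): 0→3, 1→2, 2→0, 3→1

Verify φ preserves adjacency — for each edge of G1, its image is an edge of G2:
  (0,3) → (φ(0),φ(3)) = (1,3) ∈ E(G2) ✓
  (1,2) → (φ(1),φ(2)) = (0,2) ∈ E(G2) ✓
  (2,3) → (φ(2),φ(3)) = (0,1) ∈ E(G2) ✓
All 3 edges of G1 map to edges of G2, and |E(G1)| = |E(G2)| = 3, so φ is a bijection on edges as well as vertices. Hence G1 ≅ G2.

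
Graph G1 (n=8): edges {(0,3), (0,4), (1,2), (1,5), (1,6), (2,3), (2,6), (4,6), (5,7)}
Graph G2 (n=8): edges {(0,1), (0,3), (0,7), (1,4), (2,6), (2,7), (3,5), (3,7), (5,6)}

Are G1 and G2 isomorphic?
Yes, isomorphic

The graphs are isomorphic.
One valid mapping φ: V(G1) → V(G2): 0→6, 1→0, 2→7, 3→2, 4→5, 5→1, 6→3, 7→4

Verify φ preserves adjacency — for each edge of G1, its image is an edge of G2:
  (0,3) → (φ(0),φ(3)) = (2,6) ∈ E(G2) ✓
  (0,4) → (φ(0),φ(4)) = (5,6) ∈ E(G2) ✓
  (1,2) → (φ(1),φ(2)) = (0,7) ∈ E(G2) ✓
  (1,5) → (φ(1),φ(5)) = (0,1) ∈ E(G2) ✓
  (1,6) → (φ(1),φ(6)) = (0,3) ∈ E(G2) ✓
  (2,3) → (φ(2),φ(3)) = (2,7) ∈ E(G2) ✓
  (2,6) → (φ(2),φ(6)) = (3,7) ∈ E(G2) ✓
  (4,6) → (φ(4),φ(6)) = (3,5) ∈ E(G2) ✓
  (5,7) → (φ(5),φ(7)) = (1,4) ∈ E(G2) ✓
All 9 edges of G1 map to edges of G2, and |E(G1)| = |E(G2)| = 9, so φ is a bijection on edges as well as vertices. Hence G1 ≅ G2.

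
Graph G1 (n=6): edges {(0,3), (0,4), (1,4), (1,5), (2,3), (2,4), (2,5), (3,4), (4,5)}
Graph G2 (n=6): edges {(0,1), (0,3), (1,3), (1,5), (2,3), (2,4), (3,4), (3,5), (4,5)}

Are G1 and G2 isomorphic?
Yes, isomorphic

The graphs are isomorphic.
One valid mapping φ: V(G1) → V(G2): 0→2, 1→0, 2→5, 3→4, 4→3, 5→1

Verify φ preserves adjacency — for each edge of G1, its image is an edge of G2:
  (0,3) → (φ(0),φ(3)) = (2,4) ∈ E(G2) ✓
  (0,4) → (φ(0),φ(4)) = (2,3) ∈ E(G2) ✓
  (1,4) → (φ(1),φ(4)) = (0,3) ∈ E(G2) ✓
  (1,5) → (φ(1),φ(5)) = (0,1) ∈ E(G2) ✓
  (2,3) → (φ(2),φ(3)) = (4,5) ∈ E(G2) ✓
  (2,4) → (φ(2),φ(4)) = (3,5) ∈ E(G2) ✓
  (2,5) → (φ(2),φ(5)) = (1,5) ∈ E(G2) ✓
  (3,4) → (φ(3),φ(4)) = (3,4) ∈ E(G2) ✓
  (4,5) → (φ(4),φ(5)) = (1,3) ∈ E(G2) ✓
All 9 edges of G1 map to edges of G2, and |E(G1)| = |E(G2)| = 9, so φ is a bijection on edges as well as vertices. Hence G1 ≅ G2.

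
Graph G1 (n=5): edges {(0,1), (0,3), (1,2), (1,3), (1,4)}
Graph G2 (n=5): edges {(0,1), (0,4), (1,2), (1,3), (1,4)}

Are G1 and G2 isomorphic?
Yes, isomorphic

The graphs are isomorphic.
One valid mapping φ: V(G1) → V(G2): 0→0, 1→1, 2→2, 3→4, 4→3

Verify φ preserves adjacency — for each edge of G1, its image is an edge of G2:
  (0,1) → (φ(0),φ(1)) = (0,1) ∈ E(G2) ✓
  (0,3) → (φ(0),φ(3)) = (0,4) ∈ E(G2) ✓
  (1,2) → (φ(1),φ(2)) = (1,2) ∈ E(G2) ✓
  (1,3) → (φ(1),φ(3)) = (1,4) ∈ E(G2) ✓
  (1,4) → (φ(1),φ(4)) = (1,3) ∈ E(G2) ✓
All 5 edges of G1 map to edges of G2, and |E(G1)| = |E(G2)| = 5, so φ is a bijection on edges as well as vertices. Hence G1 ≅ G2.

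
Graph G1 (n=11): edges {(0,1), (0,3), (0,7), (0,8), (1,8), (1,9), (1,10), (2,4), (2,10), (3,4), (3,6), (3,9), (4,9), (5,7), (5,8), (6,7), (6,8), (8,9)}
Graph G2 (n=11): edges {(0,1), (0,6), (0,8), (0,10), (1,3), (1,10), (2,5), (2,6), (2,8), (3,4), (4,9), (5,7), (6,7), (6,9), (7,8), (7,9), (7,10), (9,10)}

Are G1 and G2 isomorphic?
Yes, isomorphic

The graphs are isomorphic.
One valid mapping φ: V(G1) → V(G2): 0→6, 1→9, 2→3, 3→0, 4→1, 5→5, 6→8, 7→2, 8→7, 9→10, 10→4

Verify φ preserves adjacency — for each edge of G1, its image is an edge of G2:
  (0,1) → (φ(0),φ(1)) = (6,9) ∈ E(G2) ✓
  (0,3) → (φ(0),φ(3)) = (0,6) ∈ E(G2) ✓
  (0,7) → (φ(0),φ(7)) = (2,6) ∈ E(G2) ✓
  (0,8) → (φ(0),φ(8)) = (6,7) ∈ E(G2) ✓
  (1,8) → (φ(1),φ(8)) = (7,9) ∈ E(G2) ✓
  (1,9) → (φ(1),φ(9)) = (9,10) ∈ E(G2) ✓
  (1,10) → (φ(1),φ(10)) = (4,9) ∈ E(G2) ✓
  (2,4) → (φ(2),φ(4)) = (1,3) ∈ E(G2) ✓
  (2,10) → (φ(2),φ(10)) = (3,4) ∈ E(G2) ✓
  (3,4) → (φ(3),φ(4)) = (0,1) ∈ E(G2) ✓
  (3,6) → (φ(3),φ(6)) = (0,8) ∈ E(G2) ✓
  (3,9) → (φ(3),φ(9)) = (0,10) ∈ E(G2) ✓
  (4,9) → (φ(4),φ(9)) = (1,10) ∈ E(G2) ✓
  (5,7) → (φ(5),φ(7)) = (2,5) ∈ E(G2) ✓
  (5,8) → (φ(5),φ(8)) = (5,7) ∈ E(G2) ✓
  (6,7) → (φ(6),φ(7)) = (2,8) ∈ E(G2) ✓
  (6,8) → (φ(6),φ(8)) = (7,8) ∈ E(G2) ✓
  (8,9) → (φ(8),φ(9)) = (7,10) ∈ E(G2) ✓
All 18 edges of G1 map to edges of G2, and |E(G1)| = |E(G2)| = 18, so φ is a bijection on edges as well as vertices. Hence G1 ≅ G2.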